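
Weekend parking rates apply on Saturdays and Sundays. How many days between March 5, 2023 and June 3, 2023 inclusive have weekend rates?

March 5, 2023 is a Sunday.
That's 91 days from start to end, counting both.
91 = 7 × 13, so the span is exactly 13 full weeks.
Each full week contributes 2 weekend days (Sat, Sun): 13 × 2 = 26.

26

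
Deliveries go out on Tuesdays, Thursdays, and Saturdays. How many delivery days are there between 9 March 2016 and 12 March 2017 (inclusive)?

9 March 2016 is a Wednesday.
From 9 March 2016 to 12 March 2017 is 369 days inclusive.
369 = 7 × 52 + 5, so there are 52 full weeks plus 5 extra days.
Each full week contributes 3 days from the set (Tue, Thu, Sat): 52 × 3 = 156.
The 5 extra days are Wed, Thu, Fri, Sat, Sun — 2 of them qualify.
Total: 156 + 2 = 158.

158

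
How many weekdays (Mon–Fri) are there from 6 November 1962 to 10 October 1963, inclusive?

6 November 1962 is a Tuesday.
From 6 November 1962 to 10 October 1963 is 339 days inclusive.
339 = 7 × 48 + 3, so there are 48 full weeks plus 3 extra days.
Each full week contributes 5 weekdays (Mon–Fri): 48 × 5 = 240.
The 3 extra days are Tuesday, Wednesday, Thursday — 3 of them qualify.
Total: 240 + 3 = 243.

243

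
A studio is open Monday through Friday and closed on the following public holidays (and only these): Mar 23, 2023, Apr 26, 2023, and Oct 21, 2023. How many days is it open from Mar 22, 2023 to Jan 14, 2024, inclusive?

211 working days

Mar 22, 2023 is a Wednesday.
From Mar 22, 2023 to Jan 14, 2024 is 299 days inclusive.
299 = 7 × 42 + 5, so there are 42 full weeks plus 5 extra days.
Each full week contributes 5 weekdays (Mon–Fri): 42 × 5 = 210.
The 5 extra days are Wed, Thu, Fri, Sat, Sun — 3 of them qualify.
Total: 210 + 3 = 213.
Holidays: Mar 23, 2023 (Thu); Apr 26, 2023 (Wed); Oct 21, 2023 (Sat).
2 of the 3 holidays fall on weekdays; the rest are weekends and were already excluded.
Business days: 213 − 2 = 211.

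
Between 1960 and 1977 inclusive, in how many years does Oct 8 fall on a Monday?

2

Day of week of October 8 in each year:
1960: Sat, 1961: Sun, 1962: Mon ✓, 1963: Tue, 1964: Thu, 1965: Fri, 1966: Sat, 1967: Sun, 1968: Tue, 1969: Wed, 1970: Thu, 1971: Fri, 1972: Sun, 1973: Mon ✓, 1974: Tue, 1975: Wed, 1976: Fri, 1977: Sat
Mondays: 1962, 1973.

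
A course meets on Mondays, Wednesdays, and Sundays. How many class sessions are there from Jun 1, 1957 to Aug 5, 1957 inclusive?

29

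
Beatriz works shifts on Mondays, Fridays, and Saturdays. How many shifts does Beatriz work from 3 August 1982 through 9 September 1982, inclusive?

3 August 1982 is a Tuesday.
From 3 August 1982 to 9 September 1982 is 38 days inclusive.
38 = 7 × 5 + 3, so there are 5 full weeks plus 3 extra days.
Each full week contributes 3 days from the set (Mon, Fri, Sat): 5 × 3 = 15.
The 3 extra days are Tue, Wed, Thu — none qualify.
Total: 15 + 0 = 15.

15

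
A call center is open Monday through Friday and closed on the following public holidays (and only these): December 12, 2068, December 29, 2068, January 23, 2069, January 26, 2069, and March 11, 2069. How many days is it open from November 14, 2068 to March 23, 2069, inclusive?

90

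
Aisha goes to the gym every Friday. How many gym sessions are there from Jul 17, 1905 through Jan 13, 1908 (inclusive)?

130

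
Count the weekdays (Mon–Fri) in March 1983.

1 March 1983 is a Tuesday.
That's 31 days from start to end, counting both.
31 = 7 × 4 + 3, so there are 4 full weeks plus 3 extra days.
Each full week contributes 5 weekdays (Mon–Fri): 4 × 5 = 20.
The 3 extra days are Tuesday, Wednesday, Thursday — 3 of them qualify.
Total: 20 + 3 = 23.

23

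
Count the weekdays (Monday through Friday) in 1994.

January 1, 1994 is a Saturday.
The range spans 365 days (inclusive of both endpoints).
365 = 7 × 52 + 1, so there are 52 full weeks plus 1 extra day.
Each full week contributes 5 weekdays (Mon–Fri): 52 × 5 = 260.
The 1 extra day is Saturday — none qualify.
Total: 260 + 0 = 260.

260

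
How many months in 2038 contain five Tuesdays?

4

A month has five Tuesdays exactly when Tuesday falls within its first (length − 28) days.
Jan: 31 days, starts Fri → 5 of Fri, Sat, Sun
Feb: 28 days, starts Mon → 5 of (none)
Mar: 31 days, starts Mon → 5 of Mon, Tue, Wed ✓
Apr: 30 days, starts Thu → 5 of Thu, Fri
May: 31 days, starts Sat → 5 of Sat, Sun, Mon
Jun: 30 days, starts Tue → 5 of Tue, Wed ✓
Jul: 31 days, starts Thu → 5 of Thu, Fri, Sat
Aug: 31 days, starts Sun → 5 of Sun, Mon, Tue ✓
Sep: 30 days, starts Wed → 5 of Wed, Thu
Oct: 31 days, starts Fri → 5 of Fri, Sat, Sun
Nov: 30 days, starts Mon → 5 of Mon, Tue ✓
Dec: 31 days, starts Wed → 5 of Wed, Thu, Fri
Months with five Tuesdays: Mar, Jun, Aug, Nov.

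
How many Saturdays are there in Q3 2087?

13

2087-07-01 is a Tuesday.
From 2087-07-01 to 2087-09-30 is 92 days inclusive.
92 = 7 × 13 + 1, so there are 13 full weeks plus 1 extra day.
Each full week contributes one Saturday: 13 so far.
The 1 extra day is Tuesday — none qualify.
Total: 13 + 0 = 13.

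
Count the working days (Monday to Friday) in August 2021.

22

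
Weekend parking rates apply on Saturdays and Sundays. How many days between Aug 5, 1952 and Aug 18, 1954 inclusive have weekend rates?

212

Aug 5, 1952 is a Tuesday.
The range spans 744 days (inclusive of both endpoints).
744 = 7 × 106 + 2, so there are 106 full weeks plus 2 extra days.
Each full week contributes 2 weekend days (Sat, Sun): 106 × 2 = 212.
The 2 extra days are Tue, Wed — none qualify.
Total: 212 + 0 = 212.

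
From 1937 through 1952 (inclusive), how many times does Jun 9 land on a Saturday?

2

Day of week of June 9 in each year:
1937: Wed, 1938: Thu, 1939: Fri, 1940: Sun, 1941: Mon, 1942: Tue, 1943: Wed, 1944: Fri, 1945: Sat ✓, 1946: Sun, 1947: Mon, 1948: Wed, 1949: Thu, 1950: Fri, 1951: Sat ✓, 1952: Mon
Saturdays: 1945, 1951.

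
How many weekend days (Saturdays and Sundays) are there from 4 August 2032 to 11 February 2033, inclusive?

4 August 2032 is a Wednesday.
That's 192 days from start to end, counting both.
192 = 7 × 27 + 3, so there are 27 full weeks plus 3 extra days.
Each full week contributes 2 weekend days (Sat, Sun): 27 × 2 = 54.
The 3 extra days are Wednesday, Thursday, Friday — none qualify.
Total: 54 + 0 = 54.

54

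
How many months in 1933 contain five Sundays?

5

A month has five Sundays exactly when Sunday falls within its first (length − 28) days.
Jan: 31 days, starts Sun → 5 of Sun, Mon, Tue ✓
Feb: 28 days, starts Wed → 5 of (none)
Mar: 31 days, starts Wed → 5 of Wed, Thu, Fri
Apr: 30 days, starts Sat → 5 of Sat, Sun ✓
May: 31 days, starts Mon → 5 of Mon, Tue, Wed
Jun: 30 days, starts Thu → 5 of Thu, Fri
Jul: 31 days, starts Sat → 5 of Sat, Sun, Mon ✓
Aug: 31 days, starts Tue → 5 of Tue, Wed, Thu
Sep: 30 days, starts Fri → 5 of Fri, Sat
Oct: 31 days, starts Sun → 5 of Sun, Mon, Tue ✓
Nov: 30 days, starts Wed → 5 of Wed, Thu
Dec: 31 days, starts Fri → 5 of Fri, Sat, Sun ✓
Months with five Sundays: Jan, Apr, Jul, Oct, Dec.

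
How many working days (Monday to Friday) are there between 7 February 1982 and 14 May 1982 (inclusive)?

7 February 1982 is a Sunday.
The range spans 97 days (inclusive of both endpoints).
97 = 7 × 13 + 6, so there are 13 full weeks plus 6 extra days.
Each full week contributes 5 weekdays (Mon–Fri): 13 × 5 = 65.
The 6 extra days are Sun, Mon, Tue, Wed, Thu, Fri — 5 of them qualify.
Total: 65 + 5 = 70.

70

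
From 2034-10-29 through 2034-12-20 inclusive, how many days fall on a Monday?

2034-10-29 is a Sunday.
The range spans 53 days (inclusive of both endpoints).
53 = 7 × 7 + 4, so there are 7 full weeks plus 4 extra days.
Each full week contributes one Monday: 7 so far.
The 4 extra days are Sun, Mon, Tue, Wed — 1 of them qualifies.
Total: 7 + 1 = 8.

8 Mondays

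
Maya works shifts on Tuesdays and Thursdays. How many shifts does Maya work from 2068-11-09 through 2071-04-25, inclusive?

2068-11-09 is a Friday.
The range spans 898 days (inclusive of both endpoints).
898 = 7 × 128 + 2, so there are 128 full weeks plus 2 extra days.
Each full week contributes 2 days from the set (Tue, Thu): 128 × 2 = 256.
The 2 extra days are Friday, Saturday — none qualify.
Total: 256 + 0 = 256.

256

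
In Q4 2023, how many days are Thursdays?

13

Oct 1, 2023 is a Sunday.
That's 92 days from start to end, counting both.
92 = 7 × 13 + 1, so there are 13 full weeks plus 1 extra day.
Each full week contributes one Thursday: 13 so far.
The 1 extra day is Sun — none qualify.
Total: 13 + 0 = 13.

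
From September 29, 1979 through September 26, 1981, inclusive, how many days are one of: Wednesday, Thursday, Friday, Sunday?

416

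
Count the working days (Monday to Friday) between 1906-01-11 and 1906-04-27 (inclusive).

1906-01-11 is a Thursday.
That's 107 days from start to end, counting both.
107 = 7 × 15 + 2, so there are 15 full weeks plus 2 extra days.
Each full week contributes 5 weekdays (Mon–Fri): 15 × 5 = 75.
The 2 extra days are Thursday, Friday — 2 of them qualify.
Total: 75 + 2 = 77.

77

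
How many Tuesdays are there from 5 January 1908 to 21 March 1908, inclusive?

11

5 January 1908 is a Sunday.
From 5 January 1908 to 21 March 1908 is 77 days inclusive.
77 = 7 × 11, so the span is exactly 11 full weeks.
Each full week contributes one Tuesday: 11 so far.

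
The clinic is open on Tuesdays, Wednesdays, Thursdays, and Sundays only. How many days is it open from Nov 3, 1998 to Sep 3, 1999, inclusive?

Nov 3, 1998 is a Tuesday.
From Nov 3, 1998 to Sep 3, 1999 is 305 days inclusive.
305 = 7 × 43 + 4, so there are 43 full weeks plus 4 extra days.
Each full week contributes 4 days from the set (Tue, Wed, Thu, Sun): 43 × 4 = 172.
The 4 extra days are Tue, Wed, Thu, Fri — 3 of them qualify.
Total: 172 + 3 = 175.

175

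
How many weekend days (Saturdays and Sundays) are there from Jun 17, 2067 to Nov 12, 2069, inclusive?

Jun 17, 2067 is a Friday.
From Jun 17, 2067 to Nov 12, 2069 is 880 days inclusive.
880 = 7 × 125 + 5, so there are 125 full weeks plus 5 extra days.
Each full week contributes 2 weekend days (Sat, Sun): 125 × 2 = 250.
The 5 extra days are Friday, Saturday, Sunday, Monday, Tuesday — 2 of them qualify.
Total: 250 + 2 = 252.

252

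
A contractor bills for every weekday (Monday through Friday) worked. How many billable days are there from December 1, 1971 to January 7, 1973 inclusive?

288

December 1, 1971 is a Wednesday.
That's 404 days from start to end, counting both.
404 = 7 × 57 + 5, so there are 57 full weeks plus 5 extra days.
Each full week contributes 5 weekdays (Mon–Fri): 57 × 5 = 285.
The 5 extra days are Wed, Thu, Fri, Sat, Sun — 3 of them qualify.
Total: 285 + 3 = 288.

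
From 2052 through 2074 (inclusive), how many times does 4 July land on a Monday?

3

Day of week of July 4 in each year:
2052: Thu, 2053: Fri, 2054: Sat, 2055: Sun, 2056: Tue, 2057: Wed, 2058: Thu, 2059: Fri, 2060: Sun, 2061: Mon ✓, 2062: Tue, 2063: Wed, 2064: Fri, 2065: Sat, 2066: Sun, 2067: Mon ✓, 2068: Wed, 2069: Thu, 2070: Fri, 2071: Sat, 2072: Mon ✓, 2073: Tue, 2074: Wed
Mondays: 2061, 2067, 2072.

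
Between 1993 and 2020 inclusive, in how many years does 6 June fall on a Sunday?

Day of week of June 6 in each year:
1993: Sun ✓, 1994: Mon, 1995: Tue, 1996: Thu, 1997: Fri, 1998: Sat, 1999: Sun ✓, 2000: Tue, 2001: Wed, 2002: Thu, 2003: Fri, 2004: Sun ✓, 2005: Mon, 2006: Tue, 2007: Wed, 2008: Fri, 2009: Sat, 2010: Sun ✓, 2011: Mon, 2012: Wed, 2013: Thu, 2014: Fri, 2015: Sat, 2016: Mon, 2017: Tue, 2018: Wed, 2019: Thu, 2020: Sat
Sundays: 1993, 1999, 2004, 2010.

4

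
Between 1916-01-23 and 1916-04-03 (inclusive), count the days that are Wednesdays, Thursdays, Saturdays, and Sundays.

41

1916-01-23 is a Sunday.
That's 72 days from start to end, counting both.
72 = 7 × 10 + 2, so there are 10 full weeks plus 2 extra days.
Each full week contributes 4 days from the set (Wed, Thu, Sat, Sun): 10 × 4 = 40.
The 2 extra days are Sun, Mon — 1 of them qualifies.
Total: 40 + 1 = 41.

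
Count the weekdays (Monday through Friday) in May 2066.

May 1, 2066 is a Saturday.
From May 1, 2066 to May 31, 2066 is 31 days inclusive.
31 = 7 × 4 + 3, so there are 4 full weeks plus 3 extra days.
Each full week contributes 5 weekdays (Mon–Fri): 4 × 5 = 20.
The 3 extra days are Saturday, Sunday, Monday — 1 of them qualifies.
Total: 20 + 1 = 21.

21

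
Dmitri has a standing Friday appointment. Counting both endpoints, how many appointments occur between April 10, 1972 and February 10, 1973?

April 10, 1972 is a Monday.
From April 10, 1972 to February 10, 1973 is 307 days inclusive.
307 = 7 × 43 + 6, so there are 43 full weeks plus 6 extra days.
Each full week contributes one Friday: 43 so far.
The 6 extra days are Monday, Tuesday, Wednesday, Thursday, Friday, Saturday — 1 of them qualifies.
Total: 43 + 1 = 44.

44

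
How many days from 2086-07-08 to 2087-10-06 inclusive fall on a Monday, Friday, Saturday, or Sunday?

2086-07-08 is a Monday.
From 2086-07-08 to 2087-10-06 is 456 days inclusive.
456 = 7 × 65 + 1, so there are 65 full weeks plus 1 extra day.
Each full week contributes 4 days from the set (Mon, Fri, Sat, Sun): 65 × 4 = 260.
The 1 extra day is Monday — 1 of them qualifies.
Total: 260 + 1 = 261.

261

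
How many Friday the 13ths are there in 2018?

2

The 13th falls on a Friday when the month's 13th has weekday Fri.
Jan 13 is Sat; Feb 13 is Tue; Mar 13 is Tue; Apr 13 is Fri ✓; May 13 is Sun; Jun 13 is Wed; Jul 13 is Fri ✓; Aug 13 is Mon; Sep 13 is Thu; Oct 13 is Sat; Nov 13 is Tue; Dec 13 is Thu.
Friday the 13ths: Apr, Jul.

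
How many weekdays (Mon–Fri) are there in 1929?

1 January 1929 is a Tuesday.
The range spans 365 days (inclusive of both endpoints).
365 = 7 × 52 + 1, so there are 52 full weeks plus 1 extra day.
Each full week contributes 5 weekdays (Mon–Fri): 52 × 5 = 260.
The 1 extra day is Tuesday — 1 of them qualifies.
Total: 260 + 1 = 261.

261 weekdays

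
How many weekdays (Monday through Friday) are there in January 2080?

23

1 January 2080 is a Monday.
The range spans 31 days (inclusive of both endpoints).
31 = 7 × 4 + 3, so there are 4 full weeks plus 3 extra days.
Each full week contributes 5 weekdays (Mon–Fri): 4 × 5 = 20.
The 3 extra days are Mon, Tue, Wed — 3 of them qualify.
Total: 20 + 3 = 23.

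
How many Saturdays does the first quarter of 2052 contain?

13

1 January 2052 is a Monday.
The range spans 91 days (inclusive of both endpoints).
91 = 7 × 13, so the span is exactly 13 full weeks.
Each full week contributes one Saturday: 13 so far.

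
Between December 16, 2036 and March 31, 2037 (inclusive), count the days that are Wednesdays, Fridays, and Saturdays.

December 16, 2036 is a Tuesday.
That's 106 days from start to end, counting both.
106 = 7 × 15 + 1, so there are 15 full weeks plus 1 extra day.
Each full week contributes 3 days from the set (Wed, Fri, Sat): 15 × 3 = 45.
The 1 extra day is Tue — none qualify.
Total: 45 + 0 = 45.

45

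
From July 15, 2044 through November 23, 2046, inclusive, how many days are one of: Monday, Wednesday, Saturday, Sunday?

July 15, 2044 is a Friday.
That's 862 days from start to end, counting both.
862 = 7 × 123 + 1, so there are 123 full weeks plus 1 extra day.
Each full week contributes 4 days from the set (Mon, Wed, Sat, Sun): 123 × 4 = 492.
The 1 extra day is Friday — none qualify.
Total: 492 + 0 = 492.

492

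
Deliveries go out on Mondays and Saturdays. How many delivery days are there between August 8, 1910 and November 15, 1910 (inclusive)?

29

August 8, 1910 is a Monday.
From August 8, 1910 to November 15, 1910 is 100 days inclusive.
100 = 7 × 14 + 2, so there are 14 full weeks plus 2 extra days.
Each full week contributes 2 days from the set (Mon, Sat): 14 × 2 = 28.
The 2 extra days are Mon, Tue — 1 of them qualifies.
Total: 28 + 1 = 29.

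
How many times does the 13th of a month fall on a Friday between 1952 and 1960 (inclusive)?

16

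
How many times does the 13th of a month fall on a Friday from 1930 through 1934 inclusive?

9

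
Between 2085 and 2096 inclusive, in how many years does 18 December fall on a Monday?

1

Day of week of December 18 in each year:
2085: Tue, 2086: Wed, 2087: Thu, 2088: Sat, 2089: Sun, 2090: Mon ✓, 2091: Tue, 2092: Thu, 2093: Fri, 2094: Sat, 2095: Sun, 2096: Tue
Mondays: 2090.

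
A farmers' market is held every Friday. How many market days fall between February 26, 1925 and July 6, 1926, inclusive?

71 Fridays

February 26, 1925 is a Thursday.
The range spans 496 days (inclusive of both endpoints).
496 = 7 × 70 + 6, so there are 70 full weeks plus 6 extra days.
Each full week contributes one Friday: 70 so far.
The 6 extra days are Thu, Fri, Sat, Sun, Mon, Tue — 1 of them qualifies.
Total: 70 + 1 = 71.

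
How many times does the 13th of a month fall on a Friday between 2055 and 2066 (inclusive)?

19

Friday-the-13ths by year:
2055: Aug
2056: Oct
2057: Apr, Jul
2058: Sep, Dec
2059: Jun
2060: Feb, Aug
2061: May
2062: Jan, Oct
2063: Apr, Jul
2064: Jun
2065: Feb, Mar, Nov
2066: Aug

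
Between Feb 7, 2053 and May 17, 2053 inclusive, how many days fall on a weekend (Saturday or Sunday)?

29

Feb 7, 2053 is a Friday.
That's 100 days from start to end, counting both.
100 = 7 × 14 + 2, so there are 14 full weeks plus 2 extra days.
Each full week contributes 2 weekend days (Sat, Sun): 14 × 2 = 28.
The 2 extra days are Fri, Sat — 1 of them qualifies.
Total: 28 + 1 = 29.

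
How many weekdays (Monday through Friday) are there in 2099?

261 weekdays

2099-01-01 is a Thursday.
From 2099-01-01 to 2099-12-31 is 365 days inclusive.
365 = 7 × 52 + 1, so there are 52 full weeks plus 1 extra day.
Each full week contributes 5 weekdays (Mon–Fri): 52 × 5 = 260.
The 1 extra day is Thursday — 1 of them qualifies.
Total: 260 + 1 = 261.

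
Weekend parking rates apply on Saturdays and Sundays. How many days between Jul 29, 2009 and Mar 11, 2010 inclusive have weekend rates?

64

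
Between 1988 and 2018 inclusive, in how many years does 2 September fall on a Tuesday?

Day of week of September 2 in each year:
1988: Fri, 1989: Sat, 1990: Sun, 1991: Mon, 1992: Wed, 1993: Thu, 1994: Fri, 1995: Sat, 1996: Mon, 1997: Tue ✓, 1998: Wed, 1999: Thu, 2000: Sat, 2001: Sun, 2002: Mon, 2003: Tue ✓, 2004: Thu, 2005: Fri, 2006: Sat, 2007: Sun, 2008: Tue ✓, 2009: Wed, 2010: Thu, 2011: Fri, 2012: Sun, 2013: Mon, 2014: Tue ✓, 2015: Wed, 2016: Fri, 2017: Sat, 2018: Sun
Tuesdays: 1997, 2003, 2008, 2014.

4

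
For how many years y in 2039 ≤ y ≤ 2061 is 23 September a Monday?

4

Day of week of September 23 in each year:
2039: Fri, 2040: Sun, 2041: Mon ✓, 2042: Tue, 2043: Wed, 2044: Fri, 2045: Sat, 2046: Sun, 2047: Mon ✓, 2048: Wed, 2049: Thu, 2050: Fri, 2051: Sat, 2052: Mon ✓, 2053: Tue, 2054: Wed, 2055: Thu, 2056: Sat, 2057: Sun, 2058: Mon ✓, 2059: Tue, 2060: Thu, 2061: Fri
Mondays: 2041, 2047, 2052, 2058.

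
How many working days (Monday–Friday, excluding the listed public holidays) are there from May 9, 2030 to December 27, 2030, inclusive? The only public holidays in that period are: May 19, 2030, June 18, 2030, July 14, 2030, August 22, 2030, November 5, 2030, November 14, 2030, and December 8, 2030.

163 working days

May 9, 2030 is a Thursday.
The range spans 233 days (inclusive of both endpoints).
233 = 7 × 33 + 2, so there are 33 full weeks plus 2 extra days.
Each full week contributes 5 weekdays (Mon–Fri): 33 × 5 = 165.
The 2 extra days are Thursday, Friday — 2 of them qualify.
Total: 165 + 2 = 167.
Holidays: May 19, 2030 (Sun); June 18, 2030 (Tue); July 14, 2030 (Sun); August 22, 2030 (Thu); November 5, 2030 (Tue); November 14, 2030 (Thu); December 8, 2030 (Sun).
4 of the 7 holidays fall on weekdays; the rest are weekends and were already excluded.
Business days: 167 − 4 = 163.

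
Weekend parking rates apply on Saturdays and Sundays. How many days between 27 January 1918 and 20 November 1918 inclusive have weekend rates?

27 January 1918 is a Sunday.
That's 298 days from start to end, counting both.
298 = 7 × 42 + 4, so there are 42 full weeks plus 4 extra days.
Each full week contributes 2 weekend days (Sat, Sun): 42 × 2 = 84.
The 4 extra days are Sunday, Monday, Tuesday, Wednesday — 1 of them qualifies.
Total: 84 + 1 = 85.

85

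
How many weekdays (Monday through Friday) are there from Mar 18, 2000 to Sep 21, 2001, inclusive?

Mar 18, 2000 is a Saturday.
The range spans 553 days (inclusive of both endpoints).
553 = 7 × 79, so the span is exactly 79 full weeks.
Each full week contributes 5 weekdays (Mon–Fri): 79 × 5 = 395.
Total: 395.

395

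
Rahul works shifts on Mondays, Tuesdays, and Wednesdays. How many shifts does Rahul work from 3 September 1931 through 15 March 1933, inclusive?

240

3 September 1931 is a Thursday.
The range spans 560 days (inclusive of both endpoints).
560 = 7 × 80, so the span is exactly 80 full weeks.
Each full week contributes 3 days from the set (Mon, Tue, Wed): 80 × 3 = 240.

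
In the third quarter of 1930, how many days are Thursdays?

July 1, 1930 is a Tuesday.
From July 1, 1930 to September 30, 1930 is 92 days inclusive.
92 = 7 × 13 + 1, so there are 13 full weeks plus 1 extra day.
Each full week contributes one Thursday: 13 so far.
The 1 extra day is Tue — none qualify.
Total: 13 + 0 = 13.

13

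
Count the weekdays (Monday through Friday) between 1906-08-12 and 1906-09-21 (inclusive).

30 weekdays

1906-08-12 is a Sunday.
From 1906-08-12 to 1906-09-21 is 41 days inclusive.
41 = 7 × 5 + 6, so there are 5 full weeks plus 6 extra days.
Each full week contributes 5 weekdays (Mon–Fri): 5 × 5 = 25.
The 6 extra days are Sun, Mon, Tue, Wed, Thu, Fri — 5 of them qualify.
Total: 25 + 5 = 30.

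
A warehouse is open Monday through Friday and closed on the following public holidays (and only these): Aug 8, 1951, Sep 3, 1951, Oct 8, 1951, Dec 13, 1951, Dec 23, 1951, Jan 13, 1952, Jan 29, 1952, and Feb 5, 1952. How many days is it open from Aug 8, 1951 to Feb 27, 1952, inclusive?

140

Aug 8, 1951 is a Wednesday.
From Aug 8, 1951 to Feb 27, 1952 is 204 days inclusive.
204 = 7 × 29 + 1, so there are 29 full weeks plus 1 extra day.
Each full week contributes 5 weekdays (Mon–Fri): 29 × 5 = 145.
The 1 extra day is Wednesday — 1 of them qualifies.
Total: 145 + 1 = 146.
Holidays: Aug 8, 1951 (Wed); Sep 3, 1951 (Mon); Oct 8, 1951 (Mon); Dec 13, 1951 (Thu); Dec 23, 1951 (Sun); Jan 13, 1952 (Sun); Jan 29, 1952 (Tue); Feb 5, 1952 (Tue).
6 of the 8 holidays fall on weekdays; the rest are weekends and were already excluded.
Business days: 146 − 6 = 140.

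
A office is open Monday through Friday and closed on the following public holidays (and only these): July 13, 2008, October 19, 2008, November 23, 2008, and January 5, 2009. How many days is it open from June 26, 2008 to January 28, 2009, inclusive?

154

June 26, 2008 is a Thursday.
That's 217 days from start to end, counting both.
217 = 7 × 31, so the span is exactly 31 full weeks.
Each full week contributes 5 weekdays (Mon–Fri): 31 × 5 = 155.
Total: 155.
Holidays: July 13, 2008 (Sun); October 19, 2008 (Sun); November 23, 2008 (Sun); January 5, 2009 (Mon).
1 of the 4 holidays fall on weekdays; the rest are weekends and were already excluded.
Business days: 155 − 1 = 154.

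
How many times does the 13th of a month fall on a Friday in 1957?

2

The 13th falls on a Friday when the month's 13th has weekday Fri.
Jan 13 is Sun; Feb 13 is Wed; Mar 13 is Wed; Apr 13 is Sat; May 13 is Mon; Jun 13 is Thu; Jul 13 is Sat; Aug 13 is Tue; Sep 13 is Fri ✓; Oct 13 is Sun; Nov 13 is Wed; Dec 13 is Fri ✓.
Friday the 13ths: Sep, Dec.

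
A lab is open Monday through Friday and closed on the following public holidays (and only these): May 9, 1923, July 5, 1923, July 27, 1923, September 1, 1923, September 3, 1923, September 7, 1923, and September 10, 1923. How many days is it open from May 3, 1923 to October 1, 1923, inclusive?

102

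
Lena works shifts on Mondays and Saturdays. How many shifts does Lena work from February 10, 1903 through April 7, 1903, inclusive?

16

February 10, 1903 is a Tuesday.
The range spans 57 days (inclusive of both endpoints).
57 = 7 × 8 + 1, so there are 8 full weeks plus 1 extra day.
Each full week contributes 2 days from the set (Mon, Sat): 8 × 2 = 16.
The 1 extra day is Tuesday — none qualify.
Total: 16 + 0 = 16.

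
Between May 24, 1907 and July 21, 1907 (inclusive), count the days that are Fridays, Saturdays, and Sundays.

May 24, 1907 is a Friday.
From May 24, 1907 to July 21, 1907 is 59 days inclusive.
59 = 7 × 8 + 3, so there are 8 full weeks plus 3 extra days.
Each full week contributes 3 days from the set (Fri, Sat, Sun): 8 × 3 = 24.
The 3 extra days are Friday, Saturday, Sunday — 3 of them qualify.
Total: 24 + 3 = 27.

27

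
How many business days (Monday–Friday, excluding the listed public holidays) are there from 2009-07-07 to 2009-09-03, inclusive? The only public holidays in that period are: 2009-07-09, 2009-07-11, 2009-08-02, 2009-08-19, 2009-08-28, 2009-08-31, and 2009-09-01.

38 business days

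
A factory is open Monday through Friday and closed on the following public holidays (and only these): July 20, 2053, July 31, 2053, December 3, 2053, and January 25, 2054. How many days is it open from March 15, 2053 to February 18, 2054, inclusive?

241 working days

March 15, 2053 is a Saturday.
That's 341 days from start to end, counting both.
341 = 7 × 48 + 5, so there are 48 full weeks plus 5 extra days.
Each full week contributes 5 weekdays (Mon–Fri): 48 × 5 = 240.
The 5 extra days are Sat, Sun, Mon, Tue, Wed — 3 of them qualify.
Total: 240 + 3 = 243.
Holidays: July 20, 2053 (Sun); July 31, 2053 (Thu); December 3, 2053 (Wed); January 25, 2054 (Sun).
2 of the 4 holidays fall on weekdays; the rest are weekends and were already excluded.
Business days: 243 − 2 = 241.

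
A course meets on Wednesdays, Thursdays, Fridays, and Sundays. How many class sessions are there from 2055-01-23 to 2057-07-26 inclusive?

523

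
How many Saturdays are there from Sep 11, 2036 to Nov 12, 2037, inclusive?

61

Sep 11, 2036 is a Thursday.
The range spans 428 days (inclusive of both endpoints).
428 = 7 × 61 + 1, so there are 61 full weeks plus 1 extra day.
Each full week contributes one Saturday: 61 so far.
The 1 extra day is Thu — none qualify.
Total: 61 + 0 = 61.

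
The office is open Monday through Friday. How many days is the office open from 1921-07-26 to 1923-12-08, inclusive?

1921-07-26 is a Tuesday.
That's 866 days from start to end, counting both.
866 = 7 × 123 + 5, so there are 123 full weeks plus 5 extra days.
Each full week contributes 5 weekdays (Mon–Fri): 123 × 5 = 615.
The 5 extra days are Tuesday, Wednesday, Thursday, Friday, Saturday — 4 of them qualify.
Total: 615 + 4 = 619.

619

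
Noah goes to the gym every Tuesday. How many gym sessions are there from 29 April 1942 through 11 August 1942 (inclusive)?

15 Tuesdays

29 April 1942 is a Wednesday.
The range spans 105 days (inclusive of both endpoints).
105 = 7 × 15, so the span is exactly 15 full weeks.
Each full week contributes one Tuesday: 15 so far.
Total: 15.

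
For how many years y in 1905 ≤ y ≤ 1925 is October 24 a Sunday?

Day of week of October 24 in each year:
1905: Tue, 1906: Wed, 1907: Thu, 1908: Sat, 1909: Sun ✓, 1910: Mon, 1911: Tue, 1912: Thu, 1913: Fri, 1914: Sat, 1915: Sun ✓, 1916: Tue, 1917: Wed, 1918: Thu, 1919: Fri, 1920: Sun ✓, 1921: Mon, 1922: Tue, 1923: Wed, 1924: Fri, 1925: Sat
Sundays: 1909, 1915, 1920.

3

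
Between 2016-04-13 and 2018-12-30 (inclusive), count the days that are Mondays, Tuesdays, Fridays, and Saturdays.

2016-04-13 is a Wednesday.
That's 992 days from start to end, counting both.
992 = 7 × 141 + 5, so there are 141 full weeks plus 5 extra days.
Each full week contributes 4 days from the set (Mon, Tue, Fri, Sat): 141 × 4 = 564.
The 5 extra days are Wed, Thu, Fri, Sat, Sun — 2 of them qualify.
Total: 564 + 2 = 566.

566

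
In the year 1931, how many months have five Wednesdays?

4

A month has five Wednesdays exactly when Wednesday falls within its first (length − 28) days.
Jan: 31 days, starts Thu → 5 of Thu, Fri, Sat
Feb: 28 days, starts Sun → 5 of (none)
Mar: 31 days, starts Sun → 5 of Sun, Mon, Tue
Apr: 30 days, starts Wed → 5 of Wed, Thu ✓
May: 31 days, starts Fri → 5 of Fri, Sat, Sun
Jun: 30 days, starts Mon → 5 of Mon, Tue
Jul: 31 days, starts Wed → 5 of Wed, Thu, Fri ✓
Aug: 31 days, starts Sat → 5 of Sat, Sun, Mon
Sep: 30 days, starts Tue → 5 of Tue, Wed ✓
Oct: 31 days, starts Thu → 5 of Thu, Fri, Sat
Nov: 30 days, starts Sun → 5 of Sun, Mon
Dec: 31 days, starts Tue → 5 of Tue, Wed, Thu ✓
Months with five Wednesdays: Apr, Jul, Sep, Dec.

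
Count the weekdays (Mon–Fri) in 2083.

1 January 2083 is a Friday.
From 1 January 2083 to 31 December 2083 is 365 days inclusive.
365 = 7 × 52 + 1, so there are 52 full weeks plus 1 extra day.
Each full week contributes 5 weekdays (Mon–Fri): 52 × 5 = 260.
The 1 extra day is Friday — 1 of them qualifies.
Total: 260 + 1 = 261.

261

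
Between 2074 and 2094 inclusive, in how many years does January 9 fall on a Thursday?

Day of week of January 9 in each year:
2074: Tue, 2075: Wed, 2076: Thu ✓, 2077: Sat, 2078: Sun, 2079: Mon, 2080: Tue, 2081: Thu ✓, 2082: Fri, 2083: Sat, 2084: Sun, 2085: Tue, 2086: Wed, 2087: Thu ✓, 2088: Fri, 2089: Sun, 2090: Mon, 2091: Tue, 2092: Wed, 2093: Fri, 2094: Sat
Thursdays: 2076, 2081, 2087.

3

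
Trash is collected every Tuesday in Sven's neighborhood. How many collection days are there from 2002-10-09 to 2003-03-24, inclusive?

2002-10-09 is a Wednesday.
That's 167 days from start to end, counting both.
167 = 7 × 23 + 6, so there are 23 full weeks plus 6 extra days.
Each full week contributes one Tuesday: 23 so far.
The 6 extra days are Wednesday, Thursday, Friday, Saturday, Sunday, Monday — none qualify.
Total: 23 + 0 = 23.

23 Tuesdays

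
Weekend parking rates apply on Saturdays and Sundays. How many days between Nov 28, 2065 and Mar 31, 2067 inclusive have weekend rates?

Nov 28, 2065 is a Saturday.
The range spans 489 days (inclusive of both endpoints).
489 = 7 × 69 + 6, so there are 69 full weeks plus 6 extra days.
Each full week contributes 2 weekend days (Sat, Sun): 69 × 2 = 138.
The 6 extra days are Sat, Sun, Mon, Tue, Wed, Thu — 2 of them qualify.
Total: 138 + 2 = 140.

140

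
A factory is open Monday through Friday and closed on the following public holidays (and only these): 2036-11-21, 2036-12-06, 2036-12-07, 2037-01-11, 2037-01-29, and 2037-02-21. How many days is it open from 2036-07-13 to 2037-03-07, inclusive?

168

2036-07-13 is a Sunday.
That's 238 days from start to end, counting both.
238 = 7 × 34, so the span is exactly 34 full weeks.
Each full week contributes 5 weekdays (Mon–Fri): 34 × 5 = 170.
Holidays: 2036-11-21 (Fri); 2036-12-06 (Sat); 2036-12-07 (Sun); 2037-01-11 (Sun); 2037-01-29 (Thu); 2037-02-21 (Sat).
2 of the 6 holidays fall on weekdays; the rest are weekends and were already excluded.
Business days: 170 − 2 = 168.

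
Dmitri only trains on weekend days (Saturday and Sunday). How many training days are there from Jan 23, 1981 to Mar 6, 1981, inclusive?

12

Jan 23, 1981 is a Friday.
The range spans 43 days (inclusive of both endpoints).
43 = 7 × 6 + 1, so there are 6 full weeks plus 1 extra day.
Each full week contributes 2 weekend days (Sat, Sun): 6 × 2 = 12.
The 1 extra day is Friday — none qualify.
Total: 12 + 0 = 12.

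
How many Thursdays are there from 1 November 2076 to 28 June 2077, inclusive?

1 November 2076 is a Sunday.
From 1 November 2076 to 28 June 2077 is 240 days inclusive.
240 = 7 × 34 + 2, so there are 34 full weeks plus 2 extra days.
Each full week contributes one Thursday: 34 so far.
The 2 extra days are Sunday, Monday — none qualify.
Total: 34 + 0 = 34.

34 Thursdays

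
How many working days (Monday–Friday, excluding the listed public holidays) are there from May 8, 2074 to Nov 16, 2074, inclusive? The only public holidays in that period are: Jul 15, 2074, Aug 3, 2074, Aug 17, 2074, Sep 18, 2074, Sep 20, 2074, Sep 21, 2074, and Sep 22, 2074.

May 8, 2074 is a Tuesday.
From May 8, 2074 to Nov 16, 2074 is 193 days inclusive.
193 = 7 × 27 + 4, so there are 27 full weeks plus 4 extra days.
Each full week contributes 5 weekdays (Mon–Fri): 27 × 5 = 135.
The 4 extra days are Tuesday, Wednesday, Thursday, Friday — 4 of them qualify.
Total: 135 + 4 = 139.
Holidays: Jul 15, 2074 (Sun); Aug 3, 2074 (Fri); Aug 17, 2074 (Fri); Sep 18, 2074 (Tue); Sep 20, 2074 (Thu); Sep 21, 2074 (Fri); Sep 22, 2074 (Sat).
5 of the 7 holidays fall on weekdays; the rest are weekends and were already excluded.
Business days: 139 − 5 = 134.

134 working days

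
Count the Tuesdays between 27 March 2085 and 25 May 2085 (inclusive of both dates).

27 March 2085 is a Tuesday.
That's 60 days from start to end, counting both.
60 = 7 × 8 + 4, so there are 8 full weeks plus 4 extra days.
Each full week contributes one Tuesday: 8 so far.
The 4 extra days are Tuesday, Wednesday, Thursday, Friday — 1 of them qualifies.
Total: 8 + 1 = 9.

9 Tuesdays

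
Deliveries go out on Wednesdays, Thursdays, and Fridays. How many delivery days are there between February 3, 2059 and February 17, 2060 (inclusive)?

February 3, 2059 is a Monday.
From February 3, 2059 to February 17, 2060 is 380 days inclusive.
380 = 7 × 54 + 2, so there are 54 full weeks plus 2 extra days.
Each full week contributes 3 days from the set (Wed, Thu, Fri): 54 × 3 = 162.
The 2 extra days are Mon, Tue — none qualify.
Total: 162 + 0 = 162.

162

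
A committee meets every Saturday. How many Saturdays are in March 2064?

5

Mar 1, 2064 is a Saturday.
The range spans 31 days (inclusive of both endpoints).
31 = 7 × 4 + 3, so there are 4 full weeks plus 3 extra days.
Each full week contributes one Saturday: 4 so far.
The 3 extra days are Sat, Sun, Mon — 1 of them qualifies.
Total: 4 + 1 = 5.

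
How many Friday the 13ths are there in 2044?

The 13th falls on a Friday when the month's 13th has weekday Fri.
Jan 13 is Wed; Feb 13 is Sat; Mar 13 is Sun; Apr 13 is Wed; May 13 is Fri ✓; Jun 13 is Mon; Jul 13 is Wed; Aug 13 is Sat; Sep 13 is Tue; Oct 13 is Thu; Nov 13 is Sun; Dec 13 is Tue.
Friday the 13ths: May.

1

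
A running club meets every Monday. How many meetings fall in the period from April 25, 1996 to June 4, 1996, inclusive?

April 25, 1996 is a Thursday.
That's 41 days from start to end, counting both.
41 = 7 × 5 + 6, so there are 5 full weeks plus 6 extra days.
Each full week contributes one Monday: 5 so far.
The 6 extra days are Thursday, Friday, Saturday, Sunday, Monday, Tuesday — 1 of them qualifies.
Total: 5 + 1 = 6.

6 Mondays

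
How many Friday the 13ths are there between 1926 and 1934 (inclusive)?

Friday-the-13ths by year:
1926: Aug
1927: May
1928: Jan, Apr, Jul
1929: Sep, Dec
1930: Jun
1931: Feb, Mar, Nov
1932: May
1933: Jan, Oct
1934: Apr, Jul

16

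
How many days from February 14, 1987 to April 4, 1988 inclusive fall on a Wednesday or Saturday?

119

February 14, 1987 is a Saturday.
That's 416 days from start to end, counting both.
416 = 7 × 59 + 3, so there are 59 full weeks plus 3 extra days.
Each full week contributes 2 days from the set (Wed, Sat): 59 × 2 = 118.
The 3 extra days are Sat, Sun, Mon — 1 of them qualifies.
Total: 118 + 1 = 119.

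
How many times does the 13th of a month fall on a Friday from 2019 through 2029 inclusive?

18

Friday-the-13ths by year:
2019: Sep, Dec
2020: Mar, Nov
2021: Aug
2022: May
2023: Jan, Oct
2024: Sep, Dec
2025: Jun
2026: Feb, Mar, Nov
2027: Aug
2028: Oct
2029: Apr, Jul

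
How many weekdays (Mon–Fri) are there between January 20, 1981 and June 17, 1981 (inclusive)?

107 weekdays

January 20, 1981 is a Tuesday.
From January 20, 1981 to June 17, 1981 is 149 days inclusive.
149 = 7 × 21 + 2, so there are 21 full weeks plus 2 extra days.
Each full week contributes 5 weekdays (Mon–Fri): 21 × 5 = 105.
The 2 extra days are Tuesday, Wednesday — 2 of them qualify.
Total: 105 + 2 = 107.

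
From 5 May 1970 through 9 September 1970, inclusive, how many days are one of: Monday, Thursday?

36

5 May 1970 is a Tuesday.
The range spans 128 days (inclusive of both endpoints).
128 = 7 × 18 + 2, so there are 18 full weeks plus 2 extra days.
Each full week contributes 2 days from the set (Mon, Thu): 18 × 2 = 36.
The 2 extra days are Tuesday, Wednesday — none qualify.
Total: 36 + 0 = 36.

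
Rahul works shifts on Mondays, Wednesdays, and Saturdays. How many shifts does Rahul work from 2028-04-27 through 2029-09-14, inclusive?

216

2028-04-27 is a Thursday.
From 2028-04-27 to 2029-09-14 is 506 days inclusive.
506 = 7 × 72 + 2, so there are 72 full weeks plus 2 extra days.
Each full week contributes 3 days from the set (Mon, Wed, Sat): 72 × 3 = 216.
The 2 extra days are Thursday, Friday — none qualify.
Total: 216 + 0 = 216.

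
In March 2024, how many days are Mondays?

2024-03-01 is a Friday.
From 2024-03-01 to 2024-03-31 is 31 days inclusive.
31 = 7 × 4 + 3, so there are 4 full weeks plus 3 extra days.
Each full week contributes one Monday: 4 so far.
The 3 extra days are Friday, Saturday, Sunday — none qualify.
Total: 4 + 0 = 4.

4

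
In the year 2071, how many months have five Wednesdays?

4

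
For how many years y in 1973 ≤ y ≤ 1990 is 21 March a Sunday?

2

Day of week of March 21 in each year:
1973: Wed, 1974: Thu, 1975: Fri, 1976: Sun ✓, 1977: Mon, 1978: Tue, 1979: Wed, 1980: Fri, 1981: Sat, 1982: Sun ✓, 1983: Mon, 1984: Wed, 1985: Thu, 1986: Fri, 1987: Sat, 1988: Mon, 1989: Tue, 1990: Wed
Sundays: 1976, 1982.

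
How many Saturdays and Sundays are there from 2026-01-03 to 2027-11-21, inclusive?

2026-01-03 is a Saturday.
That's 688 days from start to end, counting both.
688 = 7 × 98 + 2, so there are 98 full weeks plus 2 extra days.
Each full week contributes 2 weekend days (Sat, Sun): 98 × 2 = 196.
The 2 extra days are Saturday, Sunday — 2 of them qualify.
Total: 196 + 2 = 198.

198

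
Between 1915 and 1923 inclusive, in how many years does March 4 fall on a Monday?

1

Day of week of March 4 in each year:
1915: Thu, 1916: Sat, 1917: Sun, 1918: Mon ✓, 1919: Tue, 1920: Thu, 1921: Fri, 1922: Sat, 1923: Sun
Mondays: 1918.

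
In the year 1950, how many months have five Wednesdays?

A month has five Wednesdays exactly when Wednesday falls within its first (length − 28) days.
Jan: 31 days, starts Sun → 5 of Sun, Mon, Tue
Feb: 28 days, starts Wed → 5 of (none)
Mar: 31 days, starts Wed → 5 of Wed, Thu, Fri ✓
Apr: 30 days, starts Sat → 5 of Sat, Sun
May: 31 days, starts Mon → 5 of Mon, Tue, Wed ✓
Jun: 30 days, starts Thu → 5 of Thu, Fri
Jul: 31 days, starts Sat → 5 of Sat, Sun, Mon
Aug: 31 days, starts Tue → 5 of Tue, Wed, Thu ✓
Sep: 30 days, starts Fri → 5 of Fri, Sat
Oct: 31 days, starts Sun → 5 of Sun, Mon, Tue
Nov: 30 days, starts Wed → 5 of Wed, Thu ✓
Dec: 31 days, starts Fri → 5 of Fri, Sat, Sun
Months with five Wednesdays: Mar, May, Aug, Nov.

4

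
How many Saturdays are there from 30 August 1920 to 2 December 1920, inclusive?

13 Saturdays

30 August 1920 is a Monday.
The range spans 95 days (inclusive of both endpoints).
95 = 7 × 13 + 4, so there are 13 full weeks plus 4 extra days.
Each full week contributes one Saturday: 13 so far.
The 4 extra days are Mon, Tue, Wed, Thu — none qualify.
Total: 13 + 0 = 13.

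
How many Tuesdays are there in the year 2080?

53

2080-01-01 is a Monday.
From 2080-01-01 to 2080-12-31 is 366 days inclusive.
366 = 7 × 52 + 2, so there are 52 full weeks plus 2 extra days.
Each full week contributes one Tuesday: 52 so far.
The 2 extra days are Monday, Tuesday — 1 of them qualifies.
Total: 52 + 1 = 53.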